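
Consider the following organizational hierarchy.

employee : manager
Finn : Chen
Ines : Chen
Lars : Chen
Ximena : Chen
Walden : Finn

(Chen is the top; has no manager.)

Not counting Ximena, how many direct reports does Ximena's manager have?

Ximena reports to Chen. Chen's other direct reports are Finn, Ines, Lars — 3 peers.

3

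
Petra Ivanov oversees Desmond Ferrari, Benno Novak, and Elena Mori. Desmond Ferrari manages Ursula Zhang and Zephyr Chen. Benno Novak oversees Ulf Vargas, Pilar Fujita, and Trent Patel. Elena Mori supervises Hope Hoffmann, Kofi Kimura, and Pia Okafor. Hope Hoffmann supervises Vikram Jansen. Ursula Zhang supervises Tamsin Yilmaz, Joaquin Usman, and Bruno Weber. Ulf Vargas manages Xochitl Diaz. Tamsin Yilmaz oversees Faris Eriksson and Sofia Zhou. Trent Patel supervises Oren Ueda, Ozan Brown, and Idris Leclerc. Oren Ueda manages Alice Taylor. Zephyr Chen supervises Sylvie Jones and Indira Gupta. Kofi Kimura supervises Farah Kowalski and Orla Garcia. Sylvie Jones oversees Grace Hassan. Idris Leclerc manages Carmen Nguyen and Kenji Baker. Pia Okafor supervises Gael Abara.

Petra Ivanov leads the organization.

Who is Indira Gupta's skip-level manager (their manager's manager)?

Desmond Ferrari

Indira Gupta reports to Zephyr Chen, and Zephyr Chen reports to Desmond Ferrari. So Indira Gupta's skip-level manager is Desmond Ferrari.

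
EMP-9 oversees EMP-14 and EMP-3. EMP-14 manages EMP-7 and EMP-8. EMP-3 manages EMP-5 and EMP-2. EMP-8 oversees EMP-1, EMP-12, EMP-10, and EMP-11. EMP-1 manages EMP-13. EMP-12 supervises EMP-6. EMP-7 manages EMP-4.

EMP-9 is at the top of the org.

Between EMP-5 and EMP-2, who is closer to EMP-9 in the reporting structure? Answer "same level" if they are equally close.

Both EMP-5 and EMP-2 are 2 levels below EMP-9.

same level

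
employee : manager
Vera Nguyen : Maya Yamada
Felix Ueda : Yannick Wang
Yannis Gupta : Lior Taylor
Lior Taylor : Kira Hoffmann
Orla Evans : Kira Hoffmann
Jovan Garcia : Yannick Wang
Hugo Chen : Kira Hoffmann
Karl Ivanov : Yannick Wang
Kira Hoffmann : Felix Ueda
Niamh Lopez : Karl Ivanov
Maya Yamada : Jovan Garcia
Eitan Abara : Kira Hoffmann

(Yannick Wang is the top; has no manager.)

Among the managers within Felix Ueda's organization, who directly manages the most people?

Direct-report counts within Felix Ueda's organization: Felix Ueda has 1; Kira Hoffmann has 4; Lior Taylor has 1. The largest is 4, held by Kira Hoffmann.

Kira Hoffmann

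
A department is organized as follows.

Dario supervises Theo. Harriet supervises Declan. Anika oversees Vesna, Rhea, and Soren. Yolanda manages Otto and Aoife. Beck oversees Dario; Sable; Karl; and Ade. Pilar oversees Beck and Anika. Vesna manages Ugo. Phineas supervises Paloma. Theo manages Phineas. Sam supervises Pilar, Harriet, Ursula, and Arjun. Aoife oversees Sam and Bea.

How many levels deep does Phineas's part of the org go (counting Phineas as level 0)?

1

The longest chain under Phineas runs Phineas → Paloma, which is 1 level below Phineas.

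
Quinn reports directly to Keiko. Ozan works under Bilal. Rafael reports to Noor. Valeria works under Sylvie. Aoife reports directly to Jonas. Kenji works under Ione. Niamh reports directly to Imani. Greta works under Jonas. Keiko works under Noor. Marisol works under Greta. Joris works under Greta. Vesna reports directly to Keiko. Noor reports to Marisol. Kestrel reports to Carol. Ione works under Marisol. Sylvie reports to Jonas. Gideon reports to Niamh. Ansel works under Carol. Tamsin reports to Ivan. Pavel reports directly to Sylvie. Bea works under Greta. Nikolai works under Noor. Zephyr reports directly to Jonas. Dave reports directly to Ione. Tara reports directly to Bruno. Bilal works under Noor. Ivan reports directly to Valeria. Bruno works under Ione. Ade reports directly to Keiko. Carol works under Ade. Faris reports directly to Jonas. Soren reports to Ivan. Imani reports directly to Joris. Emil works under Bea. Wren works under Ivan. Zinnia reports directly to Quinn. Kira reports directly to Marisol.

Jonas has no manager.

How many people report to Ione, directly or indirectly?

Ione directly manages Bruno, Dave, Kenji. Under Bruno: Tara (1). Dave has no reports. Kenji has no reports. So Ione's organization is 3 direct reports plus everyone under them: 2 + 1 + 1 = 4.

4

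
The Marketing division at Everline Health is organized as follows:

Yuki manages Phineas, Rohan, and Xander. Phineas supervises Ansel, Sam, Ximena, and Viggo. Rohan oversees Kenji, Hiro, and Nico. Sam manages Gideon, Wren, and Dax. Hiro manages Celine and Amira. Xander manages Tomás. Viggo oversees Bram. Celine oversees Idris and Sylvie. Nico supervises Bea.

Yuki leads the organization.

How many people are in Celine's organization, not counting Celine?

2

Celine directly manages Idris, Sylvie. Idris has no reports. Sylvie has no reports. So Celine's organization is 2 direct reports plus everyone under them: 1 + 1 = 2.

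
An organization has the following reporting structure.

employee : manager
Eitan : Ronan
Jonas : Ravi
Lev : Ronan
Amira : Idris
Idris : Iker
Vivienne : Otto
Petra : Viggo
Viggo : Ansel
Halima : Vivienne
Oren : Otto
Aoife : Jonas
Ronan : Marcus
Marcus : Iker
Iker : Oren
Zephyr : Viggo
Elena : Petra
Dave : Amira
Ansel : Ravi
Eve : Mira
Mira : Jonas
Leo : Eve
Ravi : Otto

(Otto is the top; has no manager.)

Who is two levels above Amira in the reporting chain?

Iker

Amira reports to Idris, and Idris reports to Iker. So Amira's skip-level manager is Iker.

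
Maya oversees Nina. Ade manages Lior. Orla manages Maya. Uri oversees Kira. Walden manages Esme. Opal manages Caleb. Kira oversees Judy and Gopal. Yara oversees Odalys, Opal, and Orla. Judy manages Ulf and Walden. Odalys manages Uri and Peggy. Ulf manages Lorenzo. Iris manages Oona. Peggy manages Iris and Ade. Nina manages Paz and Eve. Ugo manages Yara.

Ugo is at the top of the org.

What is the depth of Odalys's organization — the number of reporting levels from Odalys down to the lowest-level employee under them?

The longest chain under Odalys runs Odalys → Uri → Kira → Judy → Walden → Esme, which is 5 levels below Odalys.

5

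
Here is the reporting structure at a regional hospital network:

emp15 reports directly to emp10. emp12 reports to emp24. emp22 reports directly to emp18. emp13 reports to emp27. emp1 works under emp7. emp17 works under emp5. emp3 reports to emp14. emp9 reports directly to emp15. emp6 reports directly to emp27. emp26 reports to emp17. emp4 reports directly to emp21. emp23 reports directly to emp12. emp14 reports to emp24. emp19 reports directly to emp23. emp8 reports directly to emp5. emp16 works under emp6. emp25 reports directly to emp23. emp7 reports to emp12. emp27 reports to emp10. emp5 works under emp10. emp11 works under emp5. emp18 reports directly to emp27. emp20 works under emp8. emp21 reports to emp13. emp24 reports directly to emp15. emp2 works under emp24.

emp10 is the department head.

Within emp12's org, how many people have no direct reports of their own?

The people in emp12's organization with no one reporting to them are emp1, emp25, emp19. That is 3.

3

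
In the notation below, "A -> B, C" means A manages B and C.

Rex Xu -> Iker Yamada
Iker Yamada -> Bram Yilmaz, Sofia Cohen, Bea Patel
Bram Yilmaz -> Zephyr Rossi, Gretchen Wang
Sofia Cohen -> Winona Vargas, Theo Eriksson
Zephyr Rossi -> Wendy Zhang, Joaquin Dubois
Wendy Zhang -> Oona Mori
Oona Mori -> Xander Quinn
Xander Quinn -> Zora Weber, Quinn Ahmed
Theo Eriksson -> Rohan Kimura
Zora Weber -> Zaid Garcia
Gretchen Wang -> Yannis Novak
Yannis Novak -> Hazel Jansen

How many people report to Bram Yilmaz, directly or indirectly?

Bram Yilmaz directly manages Zephyr Rossi, Gretchen Wang. Under Zephyr Rossi: Joaquin Dubois, Wendy Zhang, Oona Mori, Xander Quinn, Quinn Ahmed, Zora Weber, Zaid Garcia (7). Under Gretchen Wang: Yannis Novak, Hazel Jansen (2). So Bram Yilmaz's organization is 2 direct reports plus everyone under them: 8 + 3 = 11.

11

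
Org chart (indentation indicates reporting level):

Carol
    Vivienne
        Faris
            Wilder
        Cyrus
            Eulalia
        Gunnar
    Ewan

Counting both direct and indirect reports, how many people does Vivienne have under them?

Vivienne directly manages Faris, Cyrus, Gunnar. Under Faris: Wilder (1). Under Cyrus: Eulalia (1). Gunnar has no reports. So Vivienne's organization is 3 direct reports plus everyone under them: 2 + 2 + 1 = 5.

5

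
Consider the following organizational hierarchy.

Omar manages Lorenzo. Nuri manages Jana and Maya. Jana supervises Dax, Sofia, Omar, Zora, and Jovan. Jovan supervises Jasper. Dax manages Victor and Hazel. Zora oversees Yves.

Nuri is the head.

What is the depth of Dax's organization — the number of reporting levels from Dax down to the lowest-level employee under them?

The longest chain under Dax runs Dax → Hazel, which is 1 level below Dax.

1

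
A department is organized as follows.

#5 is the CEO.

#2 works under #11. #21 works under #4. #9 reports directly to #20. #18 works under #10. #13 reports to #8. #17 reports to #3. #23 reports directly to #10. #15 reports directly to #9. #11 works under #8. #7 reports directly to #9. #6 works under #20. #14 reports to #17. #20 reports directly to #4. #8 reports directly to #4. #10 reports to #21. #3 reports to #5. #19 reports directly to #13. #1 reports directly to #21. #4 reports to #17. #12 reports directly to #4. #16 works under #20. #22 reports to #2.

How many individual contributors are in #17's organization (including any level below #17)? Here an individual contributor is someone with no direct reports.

11

The people in #17's organization with no one reporting to them are #14, #12, #16, #6, #7, #15, #19, #22, #1, #18, #23. That is 11.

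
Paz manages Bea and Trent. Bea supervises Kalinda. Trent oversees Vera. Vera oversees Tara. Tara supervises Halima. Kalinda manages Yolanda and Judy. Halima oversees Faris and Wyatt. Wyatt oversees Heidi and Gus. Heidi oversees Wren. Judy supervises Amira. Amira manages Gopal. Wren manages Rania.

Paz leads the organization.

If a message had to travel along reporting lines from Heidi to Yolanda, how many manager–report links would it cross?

Heidi is 6 levels below Paz, and Yolanda is 3 levels below Paz (their lowest common manager). The shortest path runs up from Heidi to Paz and back down to Yolanda: 6 + 3 = 9 links.

9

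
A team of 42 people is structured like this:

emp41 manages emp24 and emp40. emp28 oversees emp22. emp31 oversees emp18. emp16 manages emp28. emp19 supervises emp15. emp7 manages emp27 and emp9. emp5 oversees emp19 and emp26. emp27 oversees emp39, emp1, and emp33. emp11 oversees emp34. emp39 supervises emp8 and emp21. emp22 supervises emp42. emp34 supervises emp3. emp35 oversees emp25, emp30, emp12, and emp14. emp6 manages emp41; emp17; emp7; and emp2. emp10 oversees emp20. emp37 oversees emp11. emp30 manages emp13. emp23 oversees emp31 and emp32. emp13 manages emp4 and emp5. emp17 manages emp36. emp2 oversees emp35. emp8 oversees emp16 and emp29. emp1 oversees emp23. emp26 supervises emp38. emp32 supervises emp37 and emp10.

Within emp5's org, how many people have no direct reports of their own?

2

The people in emp5's organization with no one reporting to them are emp38, emp15. That is 2.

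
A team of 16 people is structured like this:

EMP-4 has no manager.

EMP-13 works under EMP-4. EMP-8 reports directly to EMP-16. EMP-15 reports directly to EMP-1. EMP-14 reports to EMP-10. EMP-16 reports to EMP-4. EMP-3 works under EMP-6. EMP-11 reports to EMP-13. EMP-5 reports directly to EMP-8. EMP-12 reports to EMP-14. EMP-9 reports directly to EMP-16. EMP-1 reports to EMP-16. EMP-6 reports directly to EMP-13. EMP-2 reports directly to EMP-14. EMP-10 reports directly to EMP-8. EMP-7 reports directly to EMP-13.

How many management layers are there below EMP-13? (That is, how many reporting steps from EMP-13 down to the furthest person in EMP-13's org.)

The longest chain under EMP-13 runs EMP-13 → EMP-6 → EMP-3, which is 2 levels below EMP-13.

2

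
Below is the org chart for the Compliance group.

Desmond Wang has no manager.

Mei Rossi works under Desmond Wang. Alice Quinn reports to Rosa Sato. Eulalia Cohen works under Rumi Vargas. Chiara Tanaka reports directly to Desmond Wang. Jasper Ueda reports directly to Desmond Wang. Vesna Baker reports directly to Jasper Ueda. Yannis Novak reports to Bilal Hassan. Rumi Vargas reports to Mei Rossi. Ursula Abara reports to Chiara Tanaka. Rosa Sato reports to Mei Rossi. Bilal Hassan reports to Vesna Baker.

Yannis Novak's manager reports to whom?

Vesna Baker

Yannis Novak reports to Bilal Hassan, and Bilal Hassan reports to Vesna Baker. So Yannis Novak's skip-level manager is Vesna Baker.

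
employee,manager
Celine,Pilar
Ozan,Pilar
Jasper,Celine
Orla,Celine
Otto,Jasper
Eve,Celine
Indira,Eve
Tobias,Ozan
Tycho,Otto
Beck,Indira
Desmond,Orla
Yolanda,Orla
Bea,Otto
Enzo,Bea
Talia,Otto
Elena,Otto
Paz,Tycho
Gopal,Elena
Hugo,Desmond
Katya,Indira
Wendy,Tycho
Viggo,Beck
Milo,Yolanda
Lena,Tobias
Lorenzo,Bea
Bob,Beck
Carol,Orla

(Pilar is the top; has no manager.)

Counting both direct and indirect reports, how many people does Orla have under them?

Orla directly manages Desmond, Yolanda, Carol. Under Desmond: Hugo (1). Under Yolanda: Milo (1). Carol has no reports. So Orla's organization is 3 direct reports plus everyone under them: 2 + 2 + 1 = 5.

5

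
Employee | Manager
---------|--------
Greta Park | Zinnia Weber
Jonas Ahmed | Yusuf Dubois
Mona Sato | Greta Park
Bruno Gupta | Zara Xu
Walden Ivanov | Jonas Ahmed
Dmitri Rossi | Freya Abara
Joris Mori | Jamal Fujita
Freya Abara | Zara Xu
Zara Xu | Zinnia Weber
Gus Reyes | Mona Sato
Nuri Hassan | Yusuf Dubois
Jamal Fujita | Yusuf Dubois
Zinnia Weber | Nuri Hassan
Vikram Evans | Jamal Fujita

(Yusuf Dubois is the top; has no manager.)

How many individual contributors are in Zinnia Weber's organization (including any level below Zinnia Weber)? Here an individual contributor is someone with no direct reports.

The people in Zinnia Weber's organization with no one reporting to them are Dmitri Rossi, Bruno Gupta, Gus Reyes. That is 3.

3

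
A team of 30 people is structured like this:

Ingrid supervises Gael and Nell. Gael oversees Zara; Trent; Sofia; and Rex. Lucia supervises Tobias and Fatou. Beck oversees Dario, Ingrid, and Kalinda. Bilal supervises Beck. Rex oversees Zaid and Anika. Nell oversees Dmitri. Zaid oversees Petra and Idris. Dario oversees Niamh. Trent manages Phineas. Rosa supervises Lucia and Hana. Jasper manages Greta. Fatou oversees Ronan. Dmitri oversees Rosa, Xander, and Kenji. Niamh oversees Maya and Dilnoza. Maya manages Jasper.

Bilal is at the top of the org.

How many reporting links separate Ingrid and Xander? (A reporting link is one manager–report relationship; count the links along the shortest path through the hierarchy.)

3

Xander is in Ingrid's organization: the chain from Xander up to Ingrid is Xander → Dmitri → Nell → Ingrid, which is 3 links.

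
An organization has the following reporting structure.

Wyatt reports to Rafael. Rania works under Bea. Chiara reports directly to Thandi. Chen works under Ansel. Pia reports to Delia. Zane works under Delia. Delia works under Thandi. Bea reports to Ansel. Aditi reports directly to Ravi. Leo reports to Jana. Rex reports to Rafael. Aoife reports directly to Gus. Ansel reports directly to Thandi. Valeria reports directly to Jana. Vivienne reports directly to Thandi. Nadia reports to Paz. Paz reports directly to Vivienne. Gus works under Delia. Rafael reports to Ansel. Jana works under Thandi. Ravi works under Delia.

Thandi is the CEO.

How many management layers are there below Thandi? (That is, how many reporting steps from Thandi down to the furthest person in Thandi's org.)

3

The longest chain under Thandi runs Thandi → Delia → Ravi → Aditi, which is 3 levels below Thandi.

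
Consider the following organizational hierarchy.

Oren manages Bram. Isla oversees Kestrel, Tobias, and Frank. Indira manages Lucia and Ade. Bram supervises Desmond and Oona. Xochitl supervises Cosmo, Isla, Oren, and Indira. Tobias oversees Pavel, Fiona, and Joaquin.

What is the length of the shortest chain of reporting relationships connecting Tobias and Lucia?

4

Tobias is 2 levels below Xochitl, and Lucia is 2 levels below Xochitl (their lowest common manager). The shortest path runs up from Tobias to Xochitl and back down to Lucia: 2 + 2 = 4 links.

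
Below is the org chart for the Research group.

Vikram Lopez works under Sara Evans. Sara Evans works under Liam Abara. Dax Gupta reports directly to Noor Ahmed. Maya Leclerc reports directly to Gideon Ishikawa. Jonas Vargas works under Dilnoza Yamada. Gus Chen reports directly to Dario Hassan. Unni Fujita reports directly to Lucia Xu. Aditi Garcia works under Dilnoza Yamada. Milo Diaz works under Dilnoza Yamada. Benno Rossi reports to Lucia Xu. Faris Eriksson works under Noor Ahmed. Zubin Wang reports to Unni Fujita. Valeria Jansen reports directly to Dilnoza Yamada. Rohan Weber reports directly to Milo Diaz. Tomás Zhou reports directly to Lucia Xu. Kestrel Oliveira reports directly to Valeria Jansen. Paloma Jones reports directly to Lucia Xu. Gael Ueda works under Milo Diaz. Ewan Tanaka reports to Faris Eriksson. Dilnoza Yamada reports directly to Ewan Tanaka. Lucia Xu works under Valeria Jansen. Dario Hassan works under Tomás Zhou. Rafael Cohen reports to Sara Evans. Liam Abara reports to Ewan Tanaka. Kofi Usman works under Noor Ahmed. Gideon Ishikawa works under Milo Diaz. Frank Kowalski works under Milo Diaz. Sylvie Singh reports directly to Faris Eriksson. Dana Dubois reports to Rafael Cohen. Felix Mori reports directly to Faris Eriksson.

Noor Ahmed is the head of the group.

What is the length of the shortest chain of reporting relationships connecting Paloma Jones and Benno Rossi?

Paloma Jones is 1 level below Lucia Xu, and Benno Rossi is 1 level below Lucia Xu (their lowest common manager). The shortest path runs up from Paloma Jones to Lucia Xu and back down to Benno Rossi: 1 + 1 = 2 links.

2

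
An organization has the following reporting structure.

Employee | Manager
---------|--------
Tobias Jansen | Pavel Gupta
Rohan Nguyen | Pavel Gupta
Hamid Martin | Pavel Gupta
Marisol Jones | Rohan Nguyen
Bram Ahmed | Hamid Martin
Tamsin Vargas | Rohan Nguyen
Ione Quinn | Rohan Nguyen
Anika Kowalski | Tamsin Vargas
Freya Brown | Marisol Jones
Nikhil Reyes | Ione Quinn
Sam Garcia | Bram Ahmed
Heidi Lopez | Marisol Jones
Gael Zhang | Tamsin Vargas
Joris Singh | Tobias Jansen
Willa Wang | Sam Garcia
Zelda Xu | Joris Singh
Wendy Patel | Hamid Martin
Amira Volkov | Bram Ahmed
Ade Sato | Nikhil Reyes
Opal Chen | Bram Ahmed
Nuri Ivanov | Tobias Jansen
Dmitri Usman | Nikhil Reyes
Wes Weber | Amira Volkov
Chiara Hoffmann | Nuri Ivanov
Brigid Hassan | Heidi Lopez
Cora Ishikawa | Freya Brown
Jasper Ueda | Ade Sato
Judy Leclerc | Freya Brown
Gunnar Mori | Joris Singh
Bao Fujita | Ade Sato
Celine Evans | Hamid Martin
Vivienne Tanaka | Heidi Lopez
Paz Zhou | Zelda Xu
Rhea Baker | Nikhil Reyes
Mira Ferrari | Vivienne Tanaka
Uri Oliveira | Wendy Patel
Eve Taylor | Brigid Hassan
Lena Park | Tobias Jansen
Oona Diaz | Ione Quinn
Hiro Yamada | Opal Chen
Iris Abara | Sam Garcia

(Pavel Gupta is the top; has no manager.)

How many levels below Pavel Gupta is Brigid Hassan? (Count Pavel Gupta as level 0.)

Chain from Brigid Hassan up to Pavel Gupta: Brigid Hassan → Heidi Lopez → Marisol Jones → Rohan Nguyen → Pavel Gupta. That is 4 steps up, so Brigid Hassan is 4 levels below Pavel Gupta.

4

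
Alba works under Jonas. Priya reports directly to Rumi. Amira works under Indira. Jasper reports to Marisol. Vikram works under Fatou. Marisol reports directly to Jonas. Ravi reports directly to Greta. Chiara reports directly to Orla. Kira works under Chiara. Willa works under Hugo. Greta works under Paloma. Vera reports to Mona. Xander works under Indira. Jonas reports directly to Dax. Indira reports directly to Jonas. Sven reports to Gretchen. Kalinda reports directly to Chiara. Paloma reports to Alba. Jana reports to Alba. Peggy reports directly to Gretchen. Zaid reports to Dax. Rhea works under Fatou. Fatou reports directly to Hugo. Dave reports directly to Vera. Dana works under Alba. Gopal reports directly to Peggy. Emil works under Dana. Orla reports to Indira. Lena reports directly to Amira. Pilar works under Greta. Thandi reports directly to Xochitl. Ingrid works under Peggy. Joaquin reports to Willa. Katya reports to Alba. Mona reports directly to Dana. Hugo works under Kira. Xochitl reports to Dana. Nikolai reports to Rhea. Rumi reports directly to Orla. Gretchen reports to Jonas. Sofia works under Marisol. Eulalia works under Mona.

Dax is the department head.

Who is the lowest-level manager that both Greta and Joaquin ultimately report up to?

Jonas

Greta's chain of managers is Paloma, Alba, Jonas, Dax. Joaquin's chain of managers is Willa, Hugo, Kira, Chiara, Orla, Indira, Jonas, Dax. The first manager that appears in both chains is Jonas.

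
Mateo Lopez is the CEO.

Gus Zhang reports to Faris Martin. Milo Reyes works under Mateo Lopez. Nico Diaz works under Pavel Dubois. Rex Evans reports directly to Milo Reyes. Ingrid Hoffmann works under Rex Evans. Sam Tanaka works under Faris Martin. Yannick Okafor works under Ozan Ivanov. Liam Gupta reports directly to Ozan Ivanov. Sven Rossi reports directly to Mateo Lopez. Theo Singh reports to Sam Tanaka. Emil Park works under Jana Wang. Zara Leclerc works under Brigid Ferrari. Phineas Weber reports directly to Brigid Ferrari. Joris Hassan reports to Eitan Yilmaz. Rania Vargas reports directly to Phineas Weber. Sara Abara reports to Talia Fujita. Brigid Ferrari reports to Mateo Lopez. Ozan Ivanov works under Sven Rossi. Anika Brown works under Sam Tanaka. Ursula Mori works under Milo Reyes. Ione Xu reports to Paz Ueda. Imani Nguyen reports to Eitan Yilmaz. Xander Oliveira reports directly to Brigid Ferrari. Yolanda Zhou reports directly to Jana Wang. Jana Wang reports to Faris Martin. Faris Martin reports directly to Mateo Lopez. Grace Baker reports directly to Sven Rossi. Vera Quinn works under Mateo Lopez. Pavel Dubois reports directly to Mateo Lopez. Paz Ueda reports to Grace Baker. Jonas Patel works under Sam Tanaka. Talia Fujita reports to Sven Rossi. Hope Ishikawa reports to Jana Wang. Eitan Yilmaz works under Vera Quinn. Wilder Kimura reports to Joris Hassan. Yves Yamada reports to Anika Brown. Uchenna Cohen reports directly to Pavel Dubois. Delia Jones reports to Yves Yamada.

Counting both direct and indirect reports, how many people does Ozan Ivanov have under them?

Ozan Ivanov directly manages Liam Gupta, Yannick Okafor. Liam Gupta has no reports. Yannick Okafor has no reports. So Ozan Ivanov's organization is 2 direct reports plus everyone under them: 1 + 1 = 2.

2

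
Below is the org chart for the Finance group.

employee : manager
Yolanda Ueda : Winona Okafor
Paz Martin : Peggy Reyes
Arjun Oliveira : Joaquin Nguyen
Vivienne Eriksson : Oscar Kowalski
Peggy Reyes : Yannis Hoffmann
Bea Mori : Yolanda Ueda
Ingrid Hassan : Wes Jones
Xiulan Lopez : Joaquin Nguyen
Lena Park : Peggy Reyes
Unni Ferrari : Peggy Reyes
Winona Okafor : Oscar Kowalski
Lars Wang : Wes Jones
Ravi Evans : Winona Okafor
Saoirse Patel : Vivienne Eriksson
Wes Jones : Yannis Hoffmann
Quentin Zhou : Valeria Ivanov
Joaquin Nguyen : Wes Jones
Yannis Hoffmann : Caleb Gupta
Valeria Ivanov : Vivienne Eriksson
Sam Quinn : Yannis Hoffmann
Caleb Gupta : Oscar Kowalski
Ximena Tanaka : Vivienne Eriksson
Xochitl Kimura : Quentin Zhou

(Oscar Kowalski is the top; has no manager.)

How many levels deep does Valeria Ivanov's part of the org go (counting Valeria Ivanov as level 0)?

The longest chain under Valeria Ivanov runs Valeria Ivanov → Quentin Zhou → Xochitl Kimura, which is 2 levels below Valeria Ivanov.

2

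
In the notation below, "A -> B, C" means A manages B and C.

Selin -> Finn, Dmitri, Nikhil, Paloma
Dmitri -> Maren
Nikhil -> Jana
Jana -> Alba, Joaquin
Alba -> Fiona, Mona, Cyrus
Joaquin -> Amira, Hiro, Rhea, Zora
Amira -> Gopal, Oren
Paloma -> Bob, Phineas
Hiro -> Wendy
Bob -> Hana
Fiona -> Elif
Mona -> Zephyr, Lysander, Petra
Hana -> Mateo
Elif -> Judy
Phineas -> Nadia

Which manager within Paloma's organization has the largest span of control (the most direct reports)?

Direct-report counts within Paloma's organization: Paloma has 2; Phineas has 1; Bob has 1; Hana has 1. The largest is 2, held by Paloma.

Paloma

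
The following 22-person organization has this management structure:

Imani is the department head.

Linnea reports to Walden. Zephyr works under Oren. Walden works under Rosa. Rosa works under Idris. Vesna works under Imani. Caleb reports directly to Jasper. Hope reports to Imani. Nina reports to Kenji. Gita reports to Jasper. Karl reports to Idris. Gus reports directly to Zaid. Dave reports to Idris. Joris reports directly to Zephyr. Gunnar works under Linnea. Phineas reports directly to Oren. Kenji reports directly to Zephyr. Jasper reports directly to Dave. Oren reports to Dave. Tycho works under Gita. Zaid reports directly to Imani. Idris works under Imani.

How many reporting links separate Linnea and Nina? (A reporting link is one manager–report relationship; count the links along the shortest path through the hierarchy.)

Linnea is 3 levels below Idris, and Nina is 5 levels below Idris (their lowest common manager). The shortest path runs up from Linnea to Idris and back down to Nina: 3 + 5 = 8 links.

8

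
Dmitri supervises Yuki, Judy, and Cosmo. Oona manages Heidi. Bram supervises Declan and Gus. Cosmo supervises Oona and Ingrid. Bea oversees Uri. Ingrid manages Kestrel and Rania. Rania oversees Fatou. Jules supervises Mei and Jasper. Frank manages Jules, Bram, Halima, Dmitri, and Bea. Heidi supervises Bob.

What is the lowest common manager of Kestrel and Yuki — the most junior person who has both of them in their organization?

Kestrel's chain of managers is Ingrid, Cosmo, Dmitri, Frank. Yuki's chain of managers is Dmitri, Frank. The first manager that appears in both chains is Dmitri.

Dmitri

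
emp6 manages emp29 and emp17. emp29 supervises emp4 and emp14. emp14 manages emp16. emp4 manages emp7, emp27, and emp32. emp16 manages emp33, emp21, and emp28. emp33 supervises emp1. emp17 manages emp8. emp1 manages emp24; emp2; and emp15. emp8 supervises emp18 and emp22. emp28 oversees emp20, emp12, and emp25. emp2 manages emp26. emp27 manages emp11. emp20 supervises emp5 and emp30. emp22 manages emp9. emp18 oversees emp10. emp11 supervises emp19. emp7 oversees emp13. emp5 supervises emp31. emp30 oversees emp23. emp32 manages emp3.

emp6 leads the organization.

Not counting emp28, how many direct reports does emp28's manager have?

2

emp28 reports to emp16. emp16's other direct reports are emp33, emp21 — 2 peers.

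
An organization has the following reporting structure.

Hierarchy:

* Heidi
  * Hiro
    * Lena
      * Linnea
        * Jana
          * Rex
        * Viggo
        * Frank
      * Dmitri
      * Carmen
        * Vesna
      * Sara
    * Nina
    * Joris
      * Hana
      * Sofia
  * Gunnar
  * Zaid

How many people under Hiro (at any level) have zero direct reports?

The people in Hiro's organization with no one reporting to them are Sofia, Hana, Nina, Sara, Vesna, Dmitri, Frank, Viggo, Rex. That is 9.

9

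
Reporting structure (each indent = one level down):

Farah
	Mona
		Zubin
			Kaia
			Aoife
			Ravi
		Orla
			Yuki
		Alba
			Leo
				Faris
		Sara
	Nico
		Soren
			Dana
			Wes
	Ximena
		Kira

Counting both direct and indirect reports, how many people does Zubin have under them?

Zubin directly manages Kaia, Aoife, Ravi. Kaia has no reports. Aoife has no reports. Ravi has no reports. So Zubin's organization is 3 direct reports plus everyone under them: 1 + 1 + 1 = 3.

3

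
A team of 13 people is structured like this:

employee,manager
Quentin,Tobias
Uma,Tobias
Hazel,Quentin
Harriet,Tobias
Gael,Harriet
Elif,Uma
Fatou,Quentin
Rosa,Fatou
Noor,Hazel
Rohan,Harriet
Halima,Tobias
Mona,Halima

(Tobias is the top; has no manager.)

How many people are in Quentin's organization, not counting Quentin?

Quentin directly manages Hazel, Fatou. Under Hazel: Noor (1). Under Fatou: Rosa (1). So Quentin's organization is 2 direct reports plus everyone under them: 2 + 2 = 4.

4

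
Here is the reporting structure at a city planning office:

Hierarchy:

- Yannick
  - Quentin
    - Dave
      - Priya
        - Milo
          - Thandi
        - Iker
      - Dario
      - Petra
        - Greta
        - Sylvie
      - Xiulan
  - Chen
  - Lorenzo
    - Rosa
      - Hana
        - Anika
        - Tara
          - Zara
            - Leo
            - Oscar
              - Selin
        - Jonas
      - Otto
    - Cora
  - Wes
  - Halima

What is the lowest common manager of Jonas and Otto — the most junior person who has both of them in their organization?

Rosa

Jonas's chain of managers is Hana, Rosa, Lorenzo, Yannick. Otto's chain of managers is Rosa, Lorenzo, Yannick. The first manager that appears in both chains is Rosa.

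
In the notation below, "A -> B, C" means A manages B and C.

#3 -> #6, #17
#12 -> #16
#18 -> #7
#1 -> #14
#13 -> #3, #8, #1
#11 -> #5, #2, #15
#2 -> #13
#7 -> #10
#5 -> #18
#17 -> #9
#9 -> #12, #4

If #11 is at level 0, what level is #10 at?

Chain from #10 up to #11: #10 → #7 → #18 → #5 → #11. That is 4 steps up, so #10 is 4 levels below #11.

4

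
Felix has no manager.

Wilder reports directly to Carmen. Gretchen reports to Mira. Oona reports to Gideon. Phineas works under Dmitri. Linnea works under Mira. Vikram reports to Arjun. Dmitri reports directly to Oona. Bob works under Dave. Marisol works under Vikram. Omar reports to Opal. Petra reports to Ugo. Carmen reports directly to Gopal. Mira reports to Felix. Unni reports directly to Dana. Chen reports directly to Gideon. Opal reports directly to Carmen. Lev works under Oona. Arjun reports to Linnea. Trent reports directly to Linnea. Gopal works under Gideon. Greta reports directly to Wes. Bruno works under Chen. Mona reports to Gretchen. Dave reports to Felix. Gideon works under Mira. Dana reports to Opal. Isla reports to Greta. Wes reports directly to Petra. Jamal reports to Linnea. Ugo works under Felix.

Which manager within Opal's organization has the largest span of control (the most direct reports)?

Opal

Direct-report counts within Opal's organization: Opal has 2; Dana has 1. The largest is 2, held by Opal.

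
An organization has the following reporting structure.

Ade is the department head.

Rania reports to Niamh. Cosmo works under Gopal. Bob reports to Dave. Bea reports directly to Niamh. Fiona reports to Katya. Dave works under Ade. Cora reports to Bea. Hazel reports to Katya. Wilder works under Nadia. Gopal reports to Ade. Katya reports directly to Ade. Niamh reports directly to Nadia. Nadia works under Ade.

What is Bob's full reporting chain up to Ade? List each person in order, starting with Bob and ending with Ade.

Bob reports to Dave. Dave reports to Ade. Ade is at the top.

Bob -> Dave -> Ade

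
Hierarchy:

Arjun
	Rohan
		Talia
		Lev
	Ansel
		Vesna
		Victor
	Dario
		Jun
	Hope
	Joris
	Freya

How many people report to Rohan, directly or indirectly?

Rohan directly manages Talia, Lev. Talia has no reports. Lev has no reports. So Rohan's organization is 2 direct reports plus everyone under them: 1 + 1 = 2.

2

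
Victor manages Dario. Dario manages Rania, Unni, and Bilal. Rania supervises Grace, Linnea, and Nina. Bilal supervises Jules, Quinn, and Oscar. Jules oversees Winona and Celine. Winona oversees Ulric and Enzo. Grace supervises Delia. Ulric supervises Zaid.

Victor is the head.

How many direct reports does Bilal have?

3

Bilal directly manages Jules, Quinn, Oscar. That is 3 direct reports.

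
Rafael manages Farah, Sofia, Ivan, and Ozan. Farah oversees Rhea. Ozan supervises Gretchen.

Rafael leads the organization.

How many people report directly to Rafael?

Rafael directly manages Farah, Ozan, Sofia, Ivan. That is 4 direct reports.

4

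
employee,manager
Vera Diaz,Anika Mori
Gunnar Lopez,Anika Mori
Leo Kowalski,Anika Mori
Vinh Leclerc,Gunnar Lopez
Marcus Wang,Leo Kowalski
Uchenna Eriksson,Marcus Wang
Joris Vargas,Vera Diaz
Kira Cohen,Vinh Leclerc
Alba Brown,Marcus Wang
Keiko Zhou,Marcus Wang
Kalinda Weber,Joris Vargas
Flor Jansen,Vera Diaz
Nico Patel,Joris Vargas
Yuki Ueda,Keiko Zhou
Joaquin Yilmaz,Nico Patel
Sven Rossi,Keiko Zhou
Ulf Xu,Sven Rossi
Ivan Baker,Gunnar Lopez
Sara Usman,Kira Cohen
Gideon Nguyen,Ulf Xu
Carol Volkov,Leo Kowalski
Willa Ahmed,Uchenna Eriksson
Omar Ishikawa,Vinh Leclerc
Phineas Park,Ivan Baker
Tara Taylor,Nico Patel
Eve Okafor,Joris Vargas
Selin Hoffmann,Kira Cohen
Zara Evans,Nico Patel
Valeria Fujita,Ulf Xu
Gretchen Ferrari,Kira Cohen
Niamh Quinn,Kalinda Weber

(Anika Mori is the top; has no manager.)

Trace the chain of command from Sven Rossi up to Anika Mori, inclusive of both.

Sven Rossi reports to Keiko Zhou. Keiko Zhou reports to Marcus Wang. Marcus Wang reports to Leo Kowalski. Leo Kowalski reports to Anika Mori. Anika Mori is at the top.

Sven Rossi -> Keiko Zhou -> Marcus Wang -> Leo Kowalski -> Anika Mori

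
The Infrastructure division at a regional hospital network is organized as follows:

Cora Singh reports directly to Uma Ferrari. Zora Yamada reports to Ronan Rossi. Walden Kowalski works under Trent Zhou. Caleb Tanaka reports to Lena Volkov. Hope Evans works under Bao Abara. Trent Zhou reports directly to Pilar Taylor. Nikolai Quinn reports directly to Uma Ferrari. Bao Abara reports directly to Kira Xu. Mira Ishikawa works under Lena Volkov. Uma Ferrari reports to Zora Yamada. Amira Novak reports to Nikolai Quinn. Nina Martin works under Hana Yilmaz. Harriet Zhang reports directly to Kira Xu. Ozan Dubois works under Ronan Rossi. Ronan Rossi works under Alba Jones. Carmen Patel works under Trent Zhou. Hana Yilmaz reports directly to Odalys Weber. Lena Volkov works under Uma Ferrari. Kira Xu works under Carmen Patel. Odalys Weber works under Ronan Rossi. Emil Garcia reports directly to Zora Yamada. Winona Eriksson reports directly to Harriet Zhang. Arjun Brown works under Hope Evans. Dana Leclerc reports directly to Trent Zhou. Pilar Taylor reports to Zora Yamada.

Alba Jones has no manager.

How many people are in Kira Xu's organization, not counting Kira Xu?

Kira Xu directly manages Bao Abara, Harriet Zhang. Under Bao Abara: Hope Evans, Arjun Brown (2). Under Harriet Zhang: Winona Eriksson (1). So Kira Xu's organization is 2 direct reports plus everyone under them: 3 + 2 = 5.

5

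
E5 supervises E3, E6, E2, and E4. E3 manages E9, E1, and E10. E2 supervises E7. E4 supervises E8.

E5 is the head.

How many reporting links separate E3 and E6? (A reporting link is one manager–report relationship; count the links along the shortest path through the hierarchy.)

2

E3 is 1 level below E5, and E6 is 1 level below E5 (their lowest common manager). The shortest path runs up from E3 to E5 and back down to E6: 1 + 1 = 2 links.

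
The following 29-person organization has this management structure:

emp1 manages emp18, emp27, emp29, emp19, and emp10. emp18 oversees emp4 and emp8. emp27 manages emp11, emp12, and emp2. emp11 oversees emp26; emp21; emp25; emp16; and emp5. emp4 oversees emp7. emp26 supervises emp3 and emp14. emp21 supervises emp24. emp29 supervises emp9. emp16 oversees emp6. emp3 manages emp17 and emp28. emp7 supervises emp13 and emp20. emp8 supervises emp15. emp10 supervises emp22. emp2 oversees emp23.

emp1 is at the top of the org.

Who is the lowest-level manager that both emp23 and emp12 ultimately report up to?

emp27

emp23's chain of managers is emp2, emp27, emp1. emp12's chain of managers is emp27, emp1. The first manager that appears in both chains is emp27.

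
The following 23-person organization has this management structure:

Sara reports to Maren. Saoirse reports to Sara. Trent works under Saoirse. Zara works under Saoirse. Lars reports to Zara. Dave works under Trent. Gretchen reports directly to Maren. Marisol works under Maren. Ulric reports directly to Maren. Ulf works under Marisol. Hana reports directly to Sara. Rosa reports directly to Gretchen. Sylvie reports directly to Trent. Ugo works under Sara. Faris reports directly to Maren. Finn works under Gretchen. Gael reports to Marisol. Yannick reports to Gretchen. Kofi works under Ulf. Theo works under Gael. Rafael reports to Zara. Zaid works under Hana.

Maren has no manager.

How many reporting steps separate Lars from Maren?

Chain from Lars up to Maren: Lars → Zara → Saoirse → Sara → Maren. That is 4 steps up, so Lars is 4 levels below Maren.

4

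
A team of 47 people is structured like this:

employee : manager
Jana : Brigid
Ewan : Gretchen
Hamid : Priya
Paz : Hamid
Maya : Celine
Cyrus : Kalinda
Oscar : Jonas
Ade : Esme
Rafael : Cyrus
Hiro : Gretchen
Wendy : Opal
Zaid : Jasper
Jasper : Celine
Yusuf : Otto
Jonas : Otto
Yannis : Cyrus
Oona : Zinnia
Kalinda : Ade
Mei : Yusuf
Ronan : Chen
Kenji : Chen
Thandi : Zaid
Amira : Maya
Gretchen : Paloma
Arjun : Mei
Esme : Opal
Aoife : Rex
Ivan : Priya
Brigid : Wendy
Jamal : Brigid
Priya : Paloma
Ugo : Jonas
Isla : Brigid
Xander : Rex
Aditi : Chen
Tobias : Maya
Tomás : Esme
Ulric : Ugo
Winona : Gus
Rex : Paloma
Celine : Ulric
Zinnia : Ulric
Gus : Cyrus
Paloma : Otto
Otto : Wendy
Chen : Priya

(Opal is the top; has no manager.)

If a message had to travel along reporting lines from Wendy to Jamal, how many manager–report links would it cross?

Jamal is in Wendy's organization: the chain from Jamal up to Wendy is Jamal → Brigid → Wendy, which is 2 links.

2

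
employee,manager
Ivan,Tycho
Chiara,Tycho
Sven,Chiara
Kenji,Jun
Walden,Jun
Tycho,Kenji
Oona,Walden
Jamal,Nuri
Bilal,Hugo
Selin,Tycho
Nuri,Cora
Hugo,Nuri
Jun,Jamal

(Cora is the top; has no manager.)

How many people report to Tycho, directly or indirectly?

4

Tycho directly manages Selin, Chiara, Ivan. Selin has no reports. Under Chiara: Sven (1). Ivan has no reports. So Tycho's organization is 3 direct reports plus everyone under them: 1 + 2 + 1 = 4.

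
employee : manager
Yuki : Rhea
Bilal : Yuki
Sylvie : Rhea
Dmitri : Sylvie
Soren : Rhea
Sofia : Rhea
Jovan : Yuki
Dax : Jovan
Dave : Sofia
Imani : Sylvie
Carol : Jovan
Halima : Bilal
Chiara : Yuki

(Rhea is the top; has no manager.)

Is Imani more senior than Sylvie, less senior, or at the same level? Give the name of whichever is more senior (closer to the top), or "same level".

Sylvie

Imani is 2 levels below Rhea; Sylvie is 1. Sylvie is higher.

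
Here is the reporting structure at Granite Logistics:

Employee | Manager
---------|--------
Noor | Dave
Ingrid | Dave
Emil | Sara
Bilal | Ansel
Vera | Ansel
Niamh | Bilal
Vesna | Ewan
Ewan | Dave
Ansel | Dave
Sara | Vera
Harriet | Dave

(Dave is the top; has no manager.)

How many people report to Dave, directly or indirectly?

Dave directly manages Ansel, Ewan, Harriet, Ingrid, Noor. Under Ansel: Bilal, Niamh, Vera, Sara, Emil (5). Under Ewan: Vesna (1). Harriet has no reports. Ingrid has no reports. Noor has no reports. So Dave's organization is 5 direct reports plus everyone under them: 6 + 2 + 1 + 1 + 1 = 11.

11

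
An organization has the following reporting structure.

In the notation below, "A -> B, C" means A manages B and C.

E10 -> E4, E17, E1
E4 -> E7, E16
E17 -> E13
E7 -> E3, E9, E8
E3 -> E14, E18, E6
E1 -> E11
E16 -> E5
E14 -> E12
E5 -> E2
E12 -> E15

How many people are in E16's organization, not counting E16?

E16 directly manages E5. Under E5: E2 (1). That's 2 in total.

2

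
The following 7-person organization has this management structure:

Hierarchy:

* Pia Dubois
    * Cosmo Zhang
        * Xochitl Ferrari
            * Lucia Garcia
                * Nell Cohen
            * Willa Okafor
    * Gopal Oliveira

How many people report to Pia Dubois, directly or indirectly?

Pia Dubois directly manages Cosmo Zhang, Gopal Oliveira. Under Cosmo Zhang: Xochitl Ferrari, Willa Okafor, Lucia Garcia, Nell Cohen (4). Gopal Oliveira has no reports. So Pia Dubois's organization is 2 direct reports plus everyone under them: 5 + 1 = 6.

6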